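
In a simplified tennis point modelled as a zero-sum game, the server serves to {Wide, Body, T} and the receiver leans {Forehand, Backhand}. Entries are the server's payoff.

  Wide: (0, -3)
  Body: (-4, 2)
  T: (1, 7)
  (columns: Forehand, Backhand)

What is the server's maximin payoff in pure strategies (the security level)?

Row minima: Wide → -3, Body → -4, T → 1.
The best of these is 1.

1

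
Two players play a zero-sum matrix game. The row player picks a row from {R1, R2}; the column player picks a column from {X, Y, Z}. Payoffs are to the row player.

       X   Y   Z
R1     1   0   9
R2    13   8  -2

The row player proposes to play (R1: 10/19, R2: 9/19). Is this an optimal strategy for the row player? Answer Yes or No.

Against X this mix gives (10/19)·1 + (9/19)·13 = 127/19.
Against Y this mix gives (10/19)·0 + (9/19)·8 = 72/19.
Against Z this mix gives (10/19)·9 + (9/19)·(-2) = 72/19.
All of the column player's active replies (Y, Z) yield 72/19, and no column does worse for the row player. The mix makes the column player indifferent and guarantees 72/19, so it is optimal.

Yes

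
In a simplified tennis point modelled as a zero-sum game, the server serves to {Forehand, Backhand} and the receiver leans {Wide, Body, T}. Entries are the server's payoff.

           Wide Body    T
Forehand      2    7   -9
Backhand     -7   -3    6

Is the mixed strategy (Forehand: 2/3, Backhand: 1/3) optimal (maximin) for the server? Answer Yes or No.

Against Wide this mix gives (2/3)·2 + (1/3)·(-7) = -1.
Against Body this mix gives (2/3)·7 + (1/3)·(-3) = 11/3.
Against T this mix gives (2/3)·(-9) + (1/3)·6 = -4.
The receiver will play T, holding the server to -4. Shifting weight toward the row that does better against T would raise this floor (the equalizing mix achieves -17/8 against both T and Wide), so the proposed strategy is not optimal.

No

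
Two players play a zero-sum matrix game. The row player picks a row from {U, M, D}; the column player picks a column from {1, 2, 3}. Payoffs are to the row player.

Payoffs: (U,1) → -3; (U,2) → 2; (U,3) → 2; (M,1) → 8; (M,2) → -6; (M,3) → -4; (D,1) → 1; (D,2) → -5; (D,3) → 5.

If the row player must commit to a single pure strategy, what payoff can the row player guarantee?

Row minima: U → -3, M → -6, D → -5.
The best of these is -3.

-3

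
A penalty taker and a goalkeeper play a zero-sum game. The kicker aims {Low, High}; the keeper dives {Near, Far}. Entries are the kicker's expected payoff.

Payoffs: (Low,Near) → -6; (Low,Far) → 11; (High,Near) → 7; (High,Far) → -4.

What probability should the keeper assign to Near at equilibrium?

Row minima: Low → -6, High → -4; maximin = -4.
Column maxima: Near → 7, Far → 11; minimax = 7.
-4 ≠ 7, so there is no saddle point; optimal play is mixed.
Let the kicker play Low with probability p. Expected payoff against Near: (-6)p + 7(1−p) = −13p + 7; against Far: 11p + (-4)(1−p) = 15p − 4.
Setting these equal: −13p + 7 = 15p − 4 ⇒ −28p = -11 ⇒ p = 11/28, and the value is (-13)·(11/28) + 7 = 53/28.
For the keeper: with q = P(Near), equating Low's and High's payoffs gives −17q + 11 = 11q − 4 ⇒ q = 15/28.

15/28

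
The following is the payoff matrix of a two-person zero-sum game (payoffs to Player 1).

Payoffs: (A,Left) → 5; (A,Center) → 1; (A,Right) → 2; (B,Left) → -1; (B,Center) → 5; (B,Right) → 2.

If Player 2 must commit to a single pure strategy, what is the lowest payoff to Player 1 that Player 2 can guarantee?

2

Column maxima: Left → 5, Center → 5, Right → 2.
The smallest of these is 2.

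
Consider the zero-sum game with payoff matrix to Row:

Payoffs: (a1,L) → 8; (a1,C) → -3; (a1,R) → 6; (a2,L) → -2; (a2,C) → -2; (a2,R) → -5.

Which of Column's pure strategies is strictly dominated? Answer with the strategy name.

L

R holds Row's payoff strictly below L in every row: 6 < 8, -5 < -2.
So L is strictly dominated for Column.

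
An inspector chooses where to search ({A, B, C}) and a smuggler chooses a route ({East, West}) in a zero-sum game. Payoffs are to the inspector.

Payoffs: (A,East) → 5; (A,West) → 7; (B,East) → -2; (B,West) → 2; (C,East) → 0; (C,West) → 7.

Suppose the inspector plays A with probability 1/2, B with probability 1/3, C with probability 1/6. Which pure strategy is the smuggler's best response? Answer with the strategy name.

East

If the smuggler plays East, the inspector's expected payoff is (1/2)·5 + (1/3)·(-2) + (1/6)·0 = 11/6.
If the smuggler plays West, the inspector's expected payoff is (1/2)·7 + (1/3)·2 + (1/6)·7 = 16/3.
The smuggler minimizes the inspector's payoff; the smallest is 11/6, so the best response is East.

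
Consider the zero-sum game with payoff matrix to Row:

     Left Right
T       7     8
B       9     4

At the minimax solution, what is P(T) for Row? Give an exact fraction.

Row minima: T → 7, B → 4; maximin = 7.
Column maxima: Left → 9, Right → 8; minimax = 8.
7 ≠ 8, so there is no saddle point; optimal play is mixed.
Let Row play T with probability p. Expected payoff against Left: 7p + 9(1−p) = −2p + 9; against Right: 8p + 4(1−p) = 4p + 4.
Setting these equal: −2p + 9 = 4p + 4 ⇒ −6p = -5 ⇒ p = 5/6, and the value is (-2)·(5/6) + 9 = 22/3.
For Column: with q = P(Left), equating T's and B's payoffs gives −q + 8 = 5q + 4 ⇒ q = 2/3.

5/6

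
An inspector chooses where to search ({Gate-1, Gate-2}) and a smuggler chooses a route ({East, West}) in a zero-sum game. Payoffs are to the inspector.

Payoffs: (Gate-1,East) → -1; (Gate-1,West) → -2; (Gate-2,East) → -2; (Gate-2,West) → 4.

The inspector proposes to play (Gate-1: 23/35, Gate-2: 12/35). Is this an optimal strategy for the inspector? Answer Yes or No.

No

Against East this mix gives (23/35)·(-1) + (12/35)·(-2) = -47/35.
Against West this mix gives (23/35)·(-2) + (12/35)·4 = 2/35.
The smuggler will play East, holding the inspector to -47/35. Shifting weight toward the row that does better against East would raise this floor (the equalizing mix achieves -8/7 against both East and West), so the proposed strategy is not optimal.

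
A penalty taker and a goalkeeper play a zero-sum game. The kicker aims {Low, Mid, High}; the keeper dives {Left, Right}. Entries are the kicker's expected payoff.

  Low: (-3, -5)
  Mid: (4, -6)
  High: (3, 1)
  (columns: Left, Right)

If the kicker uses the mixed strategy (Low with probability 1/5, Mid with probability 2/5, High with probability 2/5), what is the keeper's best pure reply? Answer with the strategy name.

If the keeper plays Left, the kicker's expected payoff is (1/5)·(-3) + (2/5)·4 + (2/5)·3 = 11/5.
If the keeper plays Right, the kicker's expected payoff is (1/5)·(-5) + (2/5)·(-6) + (2/5)·1 = -3.
The keeper minimizes the kicker's payoff; the smallest is -3, so the best response is Right.

Right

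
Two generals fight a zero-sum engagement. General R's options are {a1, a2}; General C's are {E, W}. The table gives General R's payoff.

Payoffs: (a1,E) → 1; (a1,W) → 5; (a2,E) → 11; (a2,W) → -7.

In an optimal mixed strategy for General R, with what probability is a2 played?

Row minima: a1 → 1, a2 → -7; maximin = 1.
Column maxima: E → 11, W → 5; minimax = 5.
1 ≠ 5, so there is no saddle point; optimal play is mixed.
Let General R play a1 with probability p. Expected payoff against E: 1p + 11(1−p) = −10p + 11; against W: 5p + (-7)(1−p) = 12p − 7.
Setting these equal: −10p + 11 = 12p − 7 ⇒ −22p = -18 ⇒ p = 9/11, and the value is (-10)·(9/11) + 11 = 31/11.
For General C: with q = P(E), equating a1's and a2's payoffs gives −4q + 5 = 18q − 7 ⇒ q = 6/11.

2/11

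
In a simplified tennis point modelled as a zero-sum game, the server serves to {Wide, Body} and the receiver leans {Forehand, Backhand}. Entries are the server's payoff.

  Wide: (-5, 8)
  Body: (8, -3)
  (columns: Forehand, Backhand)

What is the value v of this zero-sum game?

49/24

Row minima: Wide → -5, Body → -3; maximin = -3.
Column maxima: Forehand → 8, Backhand → 8; minimax = 8.
-3 ≠ 8, so there is no saddle point; optimal play is mixed.
Let the server play Wide with probability p. Expected payoff against Forehand: (-5)p + 8(1−p) = −13p + 8; against Backhand: 8p + (-3)(1−p) = 11p − 3.
Setting these equal: −13p + 8 = 11p − 3 ⇒ −24p = -11 ⇒ p = 11/24, and the value is (-13)·(11/24) + 8 = 49/24.
For the receiver: with q = P(Forehand), equating Wide's and Body's payoffs gives −13q + 8 = 11q − 3 ⇒ q = 11/24.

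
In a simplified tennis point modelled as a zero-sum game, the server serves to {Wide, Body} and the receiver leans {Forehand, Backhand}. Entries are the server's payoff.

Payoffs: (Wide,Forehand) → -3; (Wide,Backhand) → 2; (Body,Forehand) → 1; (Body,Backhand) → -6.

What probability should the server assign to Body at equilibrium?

Row minima: Wide → -3, Body → -6; maximin = -3.
Column maxima: Forehand → 1, Backhand → 2; minimax = 1.
-3 ≠ 1, so there is no saddle point; optimal play is mixed.
Let the server play Wide with probability p. Expected payoff against Forehand: (-3)p + 1(1−p) = −4p + 1; against Backhand: 2p + (-6)(1−p) = 8p − 6.
Setting these equal: −4p + 1 = 8p − 6 ⇒ −12p = -7 ⇒ p = 7/12, and the value is (-4)·(7/12) + 1 = -4/3.
For the receiver: with q = P(Forehand), equating Wide's and Body's payoffs gives −5q + 2 = 7q − 6 ⇒ q = 2/3.

5/12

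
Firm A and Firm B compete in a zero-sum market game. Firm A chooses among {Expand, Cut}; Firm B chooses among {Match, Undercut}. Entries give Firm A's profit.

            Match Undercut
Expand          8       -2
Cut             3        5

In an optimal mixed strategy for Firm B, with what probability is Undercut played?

5/12

Row minima: Expand → -2, Cut → 3; maximin = 3.
Column maxima: Match → 8, Undercut → 5; minimax = 5.
3 ≠ 5, so there is no saddle point; optimal play is mixed.
Let Firm A play Expand with probability p. Expected payoff against Match: 8p + 3(1−p) = 5p + 3; against Undercut: (-2)p + 5(1−p) = −7p + 5.
Setting these equal: 5p + 3 = −7p + 5 ⇒ 12p = 2 ⇒ p = 1/6, and the value is (5)·(1/6) + 3 = 23/6.
For Firm B: with q = P(Match), equating Expand's and Cut's payoffs gives 10q − 2 = −2q + 5 ⇒ q = 7/12.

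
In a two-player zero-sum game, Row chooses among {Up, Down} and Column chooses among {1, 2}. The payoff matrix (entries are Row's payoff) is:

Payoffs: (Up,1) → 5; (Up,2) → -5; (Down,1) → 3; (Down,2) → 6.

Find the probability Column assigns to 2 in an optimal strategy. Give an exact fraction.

2/13

Row minima: Up → -5, Down → 3; maximin = 3.
Column maxima: 1 → 5, 2 → 6; minimax = 5.
3 ≠ 5, so there is no saddle point; optimal play is mixed.
Let Row play Up with probability p. Expected payoff against 1: 5p + 3(1−p) = 2p + 3; against 2: (-5)p + 6(1−p) = −11p + 6.
Setting these equal: 2p + 3 = −11p + 6 ⇒ 13p = 3 ⇒ p = 3/13, and the value is (2)·(3/13) + 3 = 45/13.
For Column: with q = P(1), equating Up's and Down's payoffs gives 10q − 5 = −3q + 6 ⇒ q = 11/13.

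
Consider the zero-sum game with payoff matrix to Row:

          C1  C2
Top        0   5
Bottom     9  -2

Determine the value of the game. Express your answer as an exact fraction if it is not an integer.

Row minima: Top → 0, Bottom → -2; maximin = 0.
Column maxima: C1 → 9, C2 → 5; minimax = 5.
0 ≠ 5, so there is no saddle point; optimal play is mixed.
Let Row play Top with probability p. Expected payoff against C1: 0p + 9(1−p) = −9p + 9; against C2: 5p + (-2)(1−p) = 7p − 2.
Setting these equal: −9p + 9 = 7p − 2 ⇒ −16p = -11 ⇒ p = 11/16, and the value is (-9)·(11/16) + 9 = 45/16.
For Column: with q = P(C1), equating Top's and Bottom's payoffs gives −5q + 5 = 11q − 2 ⇒ q = 7/16.

45/16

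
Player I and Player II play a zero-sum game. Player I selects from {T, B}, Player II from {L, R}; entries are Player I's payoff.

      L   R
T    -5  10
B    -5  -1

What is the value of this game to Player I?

Row minima: T → -5, B → -5; maximin = -5.
Column maxima: L → -5, R → 10; minimax = -5.
Since maximin = minimax = -5, there is a saddle point and the value is -5.

-5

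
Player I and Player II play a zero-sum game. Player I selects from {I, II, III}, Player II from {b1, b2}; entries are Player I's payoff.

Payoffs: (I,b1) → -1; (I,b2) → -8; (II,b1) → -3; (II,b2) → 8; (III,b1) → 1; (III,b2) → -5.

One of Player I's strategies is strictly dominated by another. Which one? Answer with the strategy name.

III gives a strictly higher payoff than I against every column: 1 > -1, -5 > -8.
So I is strictly dominated and Player I never plays it.

I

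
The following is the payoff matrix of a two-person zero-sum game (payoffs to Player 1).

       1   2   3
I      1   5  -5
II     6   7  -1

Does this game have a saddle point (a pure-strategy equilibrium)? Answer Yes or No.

Row minima: I → -5, II → -1; maximin = -1.
Column maxima: 1 → 6, 2 → 7, 3 → -1; minimax = -1.
maximin = minimax = -1, so a saddle point exists.

Yes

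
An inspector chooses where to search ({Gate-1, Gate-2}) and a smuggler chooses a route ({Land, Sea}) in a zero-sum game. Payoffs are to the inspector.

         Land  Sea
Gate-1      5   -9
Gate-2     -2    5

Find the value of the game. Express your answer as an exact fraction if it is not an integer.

1/3

Row minima: Gate-1 → -9, Gate-2 → -2; maximin = -2.
Column maxima: Land → 5, Sea → 5; minimax = 5.
-2 ≠ 5, so there is no saddle point; optimal play is mixed.
Let the inspector play Gate-1 with probability p. Expected payoff against Land: 5p + (-2)(1−p) = 7p − 2; against Sea: (-9)p + 5(1−p) = −14p + 5.
Setting these equal: 7p − 2 = −14p + 5 ⇒ 21p = 7 ⇒ p = 1/3, and the value is (7)·(1/3) − 2 = 1/3.
For the smuggler: with q = P(Land), equating Gate-1's and Gate-2's payoffs gives 14q − 9 = −7q + 5 ⇒ q = 2/3.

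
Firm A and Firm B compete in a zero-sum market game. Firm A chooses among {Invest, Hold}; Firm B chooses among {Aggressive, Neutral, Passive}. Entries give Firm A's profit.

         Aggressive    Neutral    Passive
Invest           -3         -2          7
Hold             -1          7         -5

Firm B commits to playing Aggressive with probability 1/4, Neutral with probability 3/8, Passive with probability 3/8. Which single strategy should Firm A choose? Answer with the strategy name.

Invest

Expected payoff of Invest: (1/4)·(-3) + (3/8)·(-2) + (3/8)·7 = 9/8.
Expected payoff of Hold: (1/4)·(-1) + (3/8)·7 + (3/8)·(-5) = 1/2.
The largest is 9/8, so Firm A's best response is Invest.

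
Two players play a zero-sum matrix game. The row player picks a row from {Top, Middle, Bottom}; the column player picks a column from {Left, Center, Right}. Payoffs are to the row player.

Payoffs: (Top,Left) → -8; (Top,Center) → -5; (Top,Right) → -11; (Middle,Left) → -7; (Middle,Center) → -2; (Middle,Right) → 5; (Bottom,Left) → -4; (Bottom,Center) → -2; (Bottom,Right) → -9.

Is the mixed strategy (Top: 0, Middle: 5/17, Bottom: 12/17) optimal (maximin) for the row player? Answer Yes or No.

Yes

Against Left this mix gives (5/17)·(-7) + (12/17)·(-4) = -83/17.
Against Center this mix gives (5/17)·(-2) + (12/17)·(-2) = -2.
Against Right this mix gives (5/17)·5 + (12/17)·(-9) = -83/17.
All of the column player's active replies (Left, Right) yield -83/17, and no column does worse for the row player. The mix makes the column player indifferent and guarantees -83/17, so it is optimal.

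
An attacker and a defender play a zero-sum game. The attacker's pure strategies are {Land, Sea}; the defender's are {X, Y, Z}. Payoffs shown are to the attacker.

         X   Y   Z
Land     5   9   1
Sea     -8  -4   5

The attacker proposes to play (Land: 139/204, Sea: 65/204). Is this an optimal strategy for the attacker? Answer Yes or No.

Against X this mix gives (139/204)·5 + (65/204)·(-8) = 175/204.
Against Y this mix gives (139/204)·9 + (65/204)·(-4) = 991/204.
Against Z this mix gives (139/204)·1 + (65/204)·5 = 116/51.
The defender will play X, holding the attacker to 175/204. Shifting weight toward the row that does better against X would raise this floor (the equalizing mix achieves 33/17 against both X and Z), so the proposed strategy is not optimal.

No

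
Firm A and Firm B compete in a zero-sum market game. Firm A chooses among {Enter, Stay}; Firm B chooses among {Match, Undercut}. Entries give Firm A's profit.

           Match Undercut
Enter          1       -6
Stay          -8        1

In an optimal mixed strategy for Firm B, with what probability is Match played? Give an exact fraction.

7/16

Row minima: Enter → -6, Stay → -8; maximin = -6.
Column maxima: Match → 1, Undercut → 1; minimax = 1.
-6 ≠ 1, so there is no saddle point; optimal play is mixed.
Let Firm A play Enter with probability p. Expected payoff against Match: 1p + (-8)(1−p) = 9p − 8; against Undercut: (-6)p + 1(1−p) = −7p + 1.
Setting these equal: 9p − 8 = −7p + 1 ⇒ 16p = 9 ⇒ p = 9/16, and the value is (9)·(9/16) − 8 = -47/16.
For Firm B: with q = P(Match), equating Enter's and Stay's payoffs gives 7q − 6 = −9q + 1 ⇒ q = 7/16.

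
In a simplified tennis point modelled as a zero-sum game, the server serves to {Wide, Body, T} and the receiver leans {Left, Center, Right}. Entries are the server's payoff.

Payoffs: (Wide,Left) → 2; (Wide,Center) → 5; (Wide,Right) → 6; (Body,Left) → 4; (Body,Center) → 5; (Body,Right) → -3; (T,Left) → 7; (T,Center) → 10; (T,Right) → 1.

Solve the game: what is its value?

Row minima: Wide → 2, Body → -3, T → 1; maximin = 2.
Column maxima: Left → 7, Center → 10, Right → 6; minimax = 6.
2 ≠ 6, so there is no saddle point; optimal play is mixed.
Body is strictly dominated by T, so the server never plays it.
Center is strictly dominated by Left (it gives the server strictly more in every row), so the receiver never plays it.
On the remaining 2×2 (Wide, T vs Left, Right):
Let the server play Wide with probability p. Expected payoff against Left: 2p + 7(1−p) = −5p + 7; against Right: 6p + 1(1−p) = 5p + 1.
Setting these equal: −5p + 7 = 5p + 1 ⇒ −10p = -6 ⇒ p = 3/5, and the value is (-5)·(3/5) + 7 = 4.
For the receiver: with q = P(Left), equating Wide's and T's payoffs gives −4q + 6 = 6q + 1 ⇒ q = 1/2.

4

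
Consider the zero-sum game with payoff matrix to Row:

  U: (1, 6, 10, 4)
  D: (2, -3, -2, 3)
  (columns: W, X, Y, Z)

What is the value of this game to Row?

3/2

Row minima: U → 1, D → -3; maximin = 1.
Column maxima: W → 2, X → 6, Y → 10, Z → 4; minimax = 2.
1 ≠ 2, so there is no saddle point; optimal play is mixed.
Y is strictly dominated by X (it gives Row strictly more in every row), so Column never plays it.
Z is strictly dominated by W (it gives Row strictly more in every row), so Column never plays it.
On the remaining 2×2 (U, D vs W, X):
Let Row play U with probability p. Expected payoff against W: 1p + 2(1−p) = −p + 2; against X: 6p + (-3)(1−p) = 9p − 3.
Setting these equal: −p + 2 = 9p − 3 ⇒ −10p = -5 ⇒ p = 1/2, and the value is (-1)·(1/2) + 2 = 3/2.
For Column: with q = P(W), equating U's and D's payoffs gives −5q + 6 = 5q − 3 ⇒ q = 9/10.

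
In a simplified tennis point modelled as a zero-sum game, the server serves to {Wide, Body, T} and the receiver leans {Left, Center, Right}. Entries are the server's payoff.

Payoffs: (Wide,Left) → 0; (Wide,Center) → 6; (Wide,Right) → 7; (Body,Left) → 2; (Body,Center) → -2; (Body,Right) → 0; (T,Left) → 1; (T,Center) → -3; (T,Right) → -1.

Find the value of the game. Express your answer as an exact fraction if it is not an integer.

6/5

Row minima: Wide → 0, Body → -2, T → -3; maximin = 0.
Column maxima: Left → 2, Center → 6, Right → 7; minimax = 2.
0 ≠ 2, so there is no saddle point; optimal play is mixed.
T is strictly dominated by Body, so the server never plays it.
Right is strictly dominated by Center (it gives the server strictly more in every row), so the receiver never plays it.
On the remaining 2×2 (Wide, Body vs Left, Center):
Let the server play Wide with probability p. Expected payoff against Left: 0p + 2(1−p) = −2p + 2; against Center: 6p + (-2)(1−p) = 8p − 2.
Setting these equal: −2p + 2 = 8p − 2 ⇒ −10p = -4 ⇒ p = 2/5, and the value is (-2)·(2/5) + 2 = 6/5.
For the receiver: with q = P(Left), equating Wide's and Body's payoffs gives −6q + 6 = 4q − 2 ⇒ q = 4/5.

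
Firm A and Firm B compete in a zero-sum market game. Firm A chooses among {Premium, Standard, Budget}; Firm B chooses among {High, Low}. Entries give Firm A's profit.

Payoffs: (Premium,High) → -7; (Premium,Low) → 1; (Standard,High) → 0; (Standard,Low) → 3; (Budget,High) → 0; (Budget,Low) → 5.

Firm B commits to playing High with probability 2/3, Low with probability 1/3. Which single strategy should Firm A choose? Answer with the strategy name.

Budget

Expected payoff of Premium: (2/3)·(-7) + (1/3)·1 = -13/3.
Expected payoff of Standard: (2/3)·0 + (1/3)·3 = 1.
Expected payoff of Budget: (2/3)·0 + (1/3)·5 = 5/3.
The largest is 5/3, so Firm A's best response is Budget.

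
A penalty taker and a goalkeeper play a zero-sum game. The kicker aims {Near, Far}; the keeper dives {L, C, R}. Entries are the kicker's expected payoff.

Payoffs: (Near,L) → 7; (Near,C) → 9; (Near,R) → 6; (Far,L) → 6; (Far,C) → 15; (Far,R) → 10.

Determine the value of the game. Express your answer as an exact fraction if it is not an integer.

Row minima: Near → 6, Far → 6; maximin = 6.
Column maxima: L → 7, C → 15, R → 10; minimax = 7.
6 ≠ 7, so there is no saddle point; optimal play is mixed.
C is strictly dominated by L (it gives the kicker strictly more in every row), so the keeper never plays it.
On the remaining 2×2 (Near, Far vs L, R):
Let the kicker play Near with probability p. Expected payoff against L: 7p + 6(1−p) = p + 6; against R: 6p + 10(1−p) = −4p + 10.
Setting these equal: p + 6 = −4p + 10 ⇒ 5p = 4 ⇒ p = 4/5, and the value is (1)·(4/5) + 6 = 34/5.
For the keeper: with q = P(L), equating Near's and Far's payoffs gives q + 6 = −4q + 10 ⇒ q = 4/5.

34/5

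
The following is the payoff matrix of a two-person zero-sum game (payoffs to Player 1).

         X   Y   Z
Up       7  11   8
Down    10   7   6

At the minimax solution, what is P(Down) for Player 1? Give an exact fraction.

1/5

Row minima: Up → 7, Down → 6; maximin = 7.
Column maxima: X → 10, Y → 11, Z → 8; minimax = 8.
7 ≠ 8, so there is no saddle point; optimal play is mixed.
Y is strictly dominated by Z (it gives Player 1 strictly more in every row), so Player 2 never plays it.
On the remaining 2×2 (Up, Down vs X, Z):
Let Player 1 play Up with probability p. Expected payoff against X: 7p + 10(1−p) = −3p + 10; against Z: 8p + 6(1−p) = 2p + 6.
Setting these equal: −3p + 10 = 2p + 6 ⇒ −5p = -4 ⇒ p = 4/5, and the value is (-3)·(4/5) + 10 = 38/5.
For Player 2: with q = P(X), equating Up's and Down's payoffs gives −q + 8 = 4q + 6 ⇒ q = 2/5.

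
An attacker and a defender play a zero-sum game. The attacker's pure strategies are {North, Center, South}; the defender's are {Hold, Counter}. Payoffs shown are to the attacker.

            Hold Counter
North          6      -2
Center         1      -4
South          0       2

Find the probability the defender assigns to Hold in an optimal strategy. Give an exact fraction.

2/5

Row minima: North → -2, Center → -4, South → 0; maximin = 0.
Column maxima: Hold → 6, Counter → 2; minimax = 2.
0 ≠ 2, so there is no saddle point; optimal play is mixed.
Center is strictly dominated by North, so the attacker never plays it.
On the remaining 2×2 (North, South vs Hold, Counter):
Let the attacker play North with probability p. Expected payoff against Hold: 6p + 0(1−p) = 6p; against Counter: (-2)p + 2(1−p) = −4p + 2.
Setting these equal: 6p = −4p + 2 ⇒ 10p = 2 ⇒ p = 1/5, and the value is (6)·(1/5) = 6/5.
For the defender: with q = P(Hold), equating North's and South's payoffs gives 8q − 2 = −2q + 2 ⇒ q = 2/5.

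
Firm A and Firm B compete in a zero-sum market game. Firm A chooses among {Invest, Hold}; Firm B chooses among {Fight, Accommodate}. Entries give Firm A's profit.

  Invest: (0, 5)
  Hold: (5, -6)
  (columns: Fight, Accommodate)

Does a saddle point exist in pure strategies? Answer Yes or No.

No

Row minima: Invest → 0, Hold → -6; maximin = 0.
Column maxima: Fight → 5, Accommodate → 5; minimax = 5.
0 ≠ 5, so no pure-strategy equilibrium exists.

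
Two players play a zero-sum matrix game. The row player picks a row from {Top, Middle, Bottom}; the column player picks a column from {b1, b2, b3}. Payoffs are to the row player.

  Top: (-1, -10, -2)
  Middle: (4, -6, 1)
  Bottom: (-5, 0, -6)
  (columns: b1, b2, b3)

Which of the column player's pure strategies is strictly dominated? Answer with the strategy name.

b3 holds the row player's payoff strictly below b1 in every row: -2 < -1, 1 < 4, -6 < -5.
So b1 is strictly dominated for the column player.

b1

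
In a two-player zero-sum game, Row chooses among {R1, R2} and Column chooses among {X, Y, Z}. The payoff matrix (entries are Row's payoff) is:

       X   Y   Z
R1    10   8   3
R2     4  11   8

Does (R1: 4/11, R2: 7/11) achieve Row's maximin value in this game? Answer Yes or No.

Against X this mix gives (4/11)·10 + (7/11)·4 = 68/11.
Against Y this mix gives (4/11)·8 + (7/11)·11 = 109/11.
Against Z this mix gives (4/11)·3 + (7/11)·8 = 68/11.
All of Column's active replies (X, Z) yield 68/11, and no column does worse for Row. The mix makes Column indifferent and guarantees 68/11, so it is optimal.

Yes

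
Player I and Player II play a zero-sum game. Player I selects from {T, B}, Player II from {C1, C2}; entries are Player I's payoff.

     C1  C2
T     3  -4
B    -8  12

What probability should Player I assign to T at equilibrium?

20/27

Row minima: T → -4, B → -8; maximin = -4.
Column maxima: C1 → 3, C2 → 12; minimax = 3.
-4 ≠ 3, so there is no saddle point; optimal play is mixed.
Let Player I play T with probability p. Expected payoff against C1: 3p + (-8)(1−p) = 11p − 8; against C2: (-4)p + 12(1−p) = −16p + 12.
Setting these equal: 11p − 8 = −16p + 12 ⇒ 27p = 20 ⇒ p = 20/27, and the value is (11)·(20/27) − 8 = 4/27.
For Player II: with q = P(C1), equating T's and B's payoffs gives 7q − 4 = −20q + 12 ⇒ q = 16/27.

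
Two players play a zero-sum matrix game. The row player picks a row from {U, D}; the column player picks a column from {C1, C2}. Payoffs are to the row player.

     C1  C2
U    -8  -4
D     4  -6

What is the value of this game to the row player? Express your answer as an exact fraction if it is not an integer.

-32/7

Row minima: U → -8, D → -6; maximin = -6.
Column maxima: C1 → 4, C2 → -4; minimax = -4.
-6 ≠ -4, so there is no saddle point; optimal play is mixed.
Let the row player play U with probability p. Expected payoff against C1: (-8)p + 4(1−p) = −12p + 4; against C2: (-4)p + (-6)(1−p) = 2p − 6.
Setting these equal: −12p + 4 = 2p − 6 ⇒ −14p = -10 ⇒ p = 5/7, and the value is (-12)·(5/7) + 4 = -32/7.
For the column player: with q = P(C1), equating U's and D's payoffs gives −4q − 4 = 10q − 6 ⇒ q = 1/7.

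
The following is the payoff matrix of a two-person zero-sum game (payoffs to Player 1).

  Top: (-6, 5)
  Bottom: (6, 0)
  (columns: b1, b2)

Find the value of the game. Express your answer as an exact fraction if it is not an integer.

Row minima: Top → -6, Bottom → 0; maximin = 0.
Column maxima: b1 → 6, b2 → 5; minimax = 5.
0 ≠ 5, so there is no saddle point; optimal play is mixed.
Let Player 1 play Top with probability p. Expected payoff against b1: (-6)p + 6(1−p) = −12p + 6; against b2: 5p + 0(1−p) = 5p.
Setting these equal: −12p + 6 = 5p ⇒ −17p = -6 ⇒ p = 6/17, and the value is (-12)·(6/17) + 6 = 30/17.
For Player 2: with q = P(b1), equating Top's and Bottom's payoffs gives −11q + 5 = 6q ⇒ q = 5/17.

30/17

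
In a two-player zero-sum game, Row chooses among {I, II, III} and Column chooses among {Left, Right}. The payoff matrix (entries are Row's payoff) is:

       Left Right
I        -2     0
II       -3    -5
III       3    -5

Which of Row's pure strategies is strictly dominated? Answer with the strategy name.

II

I gives a strictly higher payoff than II against every column: -2 > -3, 0 > -5.
So II is strictly dominated and Row never plays it.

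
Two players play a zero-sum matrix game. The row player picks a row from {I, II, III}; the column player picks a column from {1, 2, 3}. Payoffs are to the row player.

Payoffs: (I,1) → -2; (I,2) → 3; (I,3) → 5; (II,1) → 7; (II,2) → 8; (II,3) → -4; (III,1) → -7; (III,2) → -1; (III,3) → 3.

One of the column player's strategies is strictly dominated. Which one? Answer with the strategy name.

2

1 holds the row player's payoff strictly below 2 in every row: -2 < 3, 7 < 8, -7 < -1.
So 2 is strictly dominated for the column player.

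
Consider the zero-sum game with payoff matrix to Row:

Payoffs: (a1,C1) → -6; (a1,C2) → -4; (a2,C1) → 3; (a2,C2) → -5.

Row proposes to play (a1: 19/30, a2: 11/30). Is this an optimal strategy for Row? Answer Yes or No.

No

Against C1 this mix gives (19/30)·(-6) + (11/30)·3 = -27/10.
Against C2 this mix gives (19/30)·(-4) + (11/30)·(-5) = -131/30.
Column will play C2, holding Row to -131/30. Shifting weight toward the row that does better against C2 would raise this floor (the equalizing mix achieves -21/5 against both C2 and C1), so the proposed strategy is not optimal.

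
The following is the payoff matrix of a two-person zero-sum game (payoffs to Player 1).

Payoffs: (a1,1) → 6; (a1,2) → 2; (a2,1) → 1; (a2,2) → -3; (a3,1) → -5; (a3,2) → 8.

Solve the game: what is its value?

58/17

Row minima: a1 → 2, a2 → -3, a3 → -5; maximin = 2.
Column maxima: 1 → 6, 2 → 8; minimax = 6.
2 ≠ 6, so there is no saddle point; optimal play is mixed.
a2 is strictly dominated by a1, so Player 1 never plays it.
On the remaining 2×2 (a1, a3 vs 1, 2):
Let Player 1 play a1 with probability p. Expected payoff against 1: 6p + (-5)(1−p) = 11p − 5; against 2: 2p + 8(1−p) = −6p + 8.
Setting these equal: 11p − 5 = −6p + 8 ⇒ 17p = 13 ⇒ p = 13/17, and the value is (11)·(13/17) − 5 = 58/17.
For Player 2: with q = P(1), equating a1's and a3's payoffs gives 4q + 2 = −13q + 8 ⇒ q = 6/17.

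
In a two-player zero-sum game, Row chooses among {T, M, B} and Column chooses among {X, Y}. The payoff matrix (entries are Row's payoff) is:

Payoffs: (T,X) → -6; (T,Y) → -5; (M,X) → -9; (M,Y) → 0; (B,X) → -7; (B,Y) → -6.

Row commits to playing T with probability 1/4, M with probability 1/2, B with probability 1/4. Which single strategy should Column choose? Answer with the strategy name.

X

If Column plays X, Row's expected payoff is (1/4)·(-6) + (1/2)·(-9) + (1/4)·(-7) = -31/4.
If Column plays Y, Row's expected payoff is (1/4)·(-5) + (1/2)·0 + (1/4)·(-6) = -11/4.
Column minimizes Row's payoff; the smallest is -31/4, so the best response is X.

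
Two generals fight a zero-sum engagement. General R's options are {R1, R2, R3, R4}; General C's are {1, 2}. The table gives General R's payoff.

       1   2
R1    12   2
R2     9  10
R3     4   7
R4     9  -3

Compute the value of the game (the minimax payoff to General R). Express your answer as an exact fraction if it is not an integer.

102/11

Row minima: R1 → 2, R2 → 9, R3 → 4, R4 → -3; maximin = 9.
Column maxima: 1 → 12, 2 → 10; minimax = 10.
9 ≠ 10, so there is no saddle point; optimal play is mixed.
R3 is strictly dominated by R2, so General R never plays it.
R4 is strictly dominated by R1, so General R never plays it.
On the remaining 2×2 (R1, R2 vs 1, 2):
Let General R play R1 with probability p. Expected payoff against 1: 12p + 9(1−p) = 3p + 9; against 2: 2p + 10(1−p) = −8p + 10.
Setting these equal: 3p + 9 = −8p + 10 ⇒ 11p = 1 ⇒ p = 1/11, and the value is (3)·(1/11) + 9 = 102/11.
For General C: with q = P(1), equating R1's and R2's payoffs gives 10q + 2 = −q + 10 ⇒ q = 8/11.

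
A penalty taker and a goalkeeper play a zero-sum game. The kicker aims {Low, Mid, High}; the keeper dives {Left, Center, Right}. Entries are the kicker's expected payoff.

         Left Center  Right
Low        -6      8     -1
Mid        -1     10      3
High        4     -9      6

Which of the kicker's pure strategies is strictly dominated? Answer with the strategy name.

Mid gives a strictly higher payoff than Low against every column: -1 > -6, 10 > 8, 3 > -1.
So Low is strictly dominated and the kicker never plays it.

Low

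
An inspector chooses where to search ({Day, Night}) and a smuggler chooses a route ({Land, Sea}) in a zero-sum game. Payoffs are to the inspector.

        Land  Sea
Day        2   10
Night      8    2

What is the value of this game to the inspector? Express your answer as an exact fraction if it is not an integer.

38/7

Row minima: Day → 2, Night → 2; maximin = 2.
Column maxima: Land → 8, Sea → 10; minimax = 8.
2 ≠ 8, so there is no saddle point; optimal play is mixed.
Let the inspector play Day with probability p. Expected payoff against Land: 2p + 8(1−p) = −6p + 8; against Sea: 10p + 2(1−p) = 8p + 2.
Setting these equal: −6p + 8 = 8p + 2 ⇒ −14p = -6 ⇒ p = 3/7, and the value is (-6)·(3/7) + 8 = 38/7.
For the smuggler: with q = P(Land), equating Day's and Night's payoffs gives −8q + 10 = 6q + 2 ⇒ q = 4/7.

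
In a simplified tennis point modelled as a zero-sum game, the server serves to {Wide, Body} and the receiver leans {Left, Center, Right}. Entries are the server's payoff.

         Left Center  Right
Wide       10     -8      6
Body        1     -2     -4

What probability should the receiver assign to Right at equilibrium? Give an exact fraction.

3/8

Row minima: Wide → -8, Body → -4; maximin = -4.
Column maxima: Left → 10, Center → -2, Right → 6; minimax = -2.
-4 ≠ -2, so there is no saddle point; optimal play is mixed.
Left is strictly dominated by Center (it gives the server strictly more in every row), so the receiver never plays it.
On the remaining 2×2 (Wide, Body vs Center, Right):
Let the server play Wide with probability p. Expected payoff against Center: (-8)p + (-2)(1−p) = −6p − 2; against Right: 6p + (-4)(1−p) = 10p − 4.
Setting these equal: −6p − 2 = 10p − 4 ⇒ −16p = -2 ⇒ p = 1/8, and the value is (-6)·(1/8) − 2 = -11/4.
For the receiver: with q = P(Center), equating Wide's and Body's payoffs gives −14q + 6 = 2q − 4 ⇒ q = 5/8.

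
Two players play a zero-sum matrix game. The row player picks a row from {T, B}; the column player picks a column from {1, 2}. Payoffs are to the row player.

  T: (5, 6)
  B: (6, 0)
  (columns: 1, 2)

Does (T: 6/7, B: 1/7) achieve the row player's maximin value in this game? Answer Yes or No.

Against 1 this mix gives (6/7)·5 + (1/7)·6 = 36/7.
Against 2 this mix gives (6/7)·6 + (1/7)·0 = 36/7.
All of the column player's active replies (1, 2) yield 36/7, and no column does worse for the row player. The mix makes the column player indifferent and guarantees 36/7, so it is optimal.

Yes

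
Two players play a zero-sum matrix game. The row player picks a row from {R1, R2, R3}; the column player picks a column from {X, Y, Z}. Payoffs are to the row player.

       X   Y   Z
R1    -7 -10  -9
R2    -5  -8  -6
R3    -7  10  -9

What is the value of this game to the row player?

-44/7

Row minima: R1 → -10, R2 → -8, R3 → -9; maximin = -8.
Column maxima: X → -5, Y → 10, Z → -6; minimax = -6.
-8 ≠ -6, so there is no saddle point; optimal play is mixed.
R1 is strictly dominated by R2, so the row player never plays it.
X is strictly dominated by Z (it gives the row player strictly more in every row), so the column player never plays it.
On the remaining 2×2 (R2, R3 vs Y, Z):
Let the row player play R2 with probability p. Expected payoff against Y: (-8)p + 10(1−p) = −18p + 10; against Z: (-6)p + (-9)(1−p) = 3p − 9.
Setting these equal: −18p + 10 = 3p − 9 ⇒ −21p = -19 ⇒ p = 19/21, and the value is (-18)·(19/21) + 10 = -44/7.
For the column player: with q = P(Y), equating R2's and R3's payoffs gives −2q − 6 = 19q − 9 ⇒ q = 1/7.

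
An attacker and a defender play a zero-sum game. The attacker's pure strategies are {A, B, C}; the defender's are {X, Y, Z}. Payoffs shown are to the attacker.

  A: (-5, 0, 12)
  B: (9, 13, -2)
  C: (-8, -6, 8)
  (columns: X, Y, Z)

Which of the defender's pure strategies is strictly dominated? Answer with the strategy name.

X holds the attacker's payoff strictly below Y in every row: -5 < 0, 9 < 13, -8 < -6.
So Y is strictly dominated for the defender.

Y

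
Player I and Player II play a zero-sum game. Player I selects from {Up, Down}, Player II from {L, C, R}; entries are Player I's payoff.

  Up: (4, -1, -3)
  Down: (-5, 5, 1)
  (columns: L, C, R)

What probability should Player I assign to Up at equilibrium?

Row minima: Up → -3, Down → -5; maximin = -3.
Column maxima: L → 4, C → 5, R → 1; minimax = 1.
-3 ≠ 1, so there is no saddle point; optimal play is mixed.
C is strictly dominated by R (it gives Player I strictly more in every row), so Player II never plays it.
On the remaining 2×2 (Up, Down vs L, R):
Let Player I play Up with probability p. Expected payoff against L: 4p + (-5)(1−p) = 9p − 5; against R: (-3)p + 1(1−p) = −4p + 1.
Setting these equal: 9p − 5 = −4p + 1 ⇒ 13p = 6 ⇒ p = 6/13, and the value is (9)·(6/13) − 5 = -11/13.
For Player II: with q = P(L), equating Up's and Down's payoffs gives 7q − 3 = −6q + 1 ⇒ q = 4/13.

6/13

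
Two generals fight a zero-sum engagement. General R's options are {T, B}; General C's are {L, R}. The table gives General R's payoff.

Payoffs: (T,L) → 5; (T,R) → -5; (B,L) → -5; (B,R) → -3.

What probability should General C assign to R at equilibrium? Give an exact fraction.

Row minima: T → -5, B → -5; maximin = -5.
Column maxima: L → 5, R → -3; minimax = -3.
-5 ≠ -3, so there is no saddle point; optimal play is mixed.
Let General R play T with probability p. Expected payoff against L: 5p + (-5)(1−p) = 10p − 5; against R: (-5)p + (-3)(1−p) = −2p − 3.
Setting these equal: 10p − 5 = −2p − 3 ⇒ 12p = 2 ⇒ p = 1/6, and the value is (10)·(1/6) − 5 = -10/3.
For General C: with q = P(L), equating T's and B's payoffs gives 10q − 5 = −2q − 3 ⇒ q = 1/6.

5/6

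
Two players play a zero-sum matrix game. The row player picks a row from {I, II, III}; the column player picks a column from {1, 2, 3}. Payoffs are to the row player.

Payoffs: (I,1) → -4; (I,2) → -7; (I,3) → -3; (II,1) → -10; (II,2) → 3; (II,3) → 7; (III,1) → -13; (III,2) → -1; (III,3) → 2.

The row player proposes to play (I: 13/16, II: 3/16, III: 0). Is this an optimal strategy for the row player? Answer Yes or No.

Yes

Against 1 this mix gives (13/16)·(-4) + (3/16)·(-10) = -41/8.
Against 2 this mix gives (13/16)·(-7) + (3/16)·3 = -41/8.
Against 3 this mix gives (13/16)·(-3) + (3/16)·7 = -9/8.
All of the column player's active replies (1, 2) yield -41/8, and no column does worse for the row player. The mix makes the column player indifferent and guarantees -41/8, so it is optimal.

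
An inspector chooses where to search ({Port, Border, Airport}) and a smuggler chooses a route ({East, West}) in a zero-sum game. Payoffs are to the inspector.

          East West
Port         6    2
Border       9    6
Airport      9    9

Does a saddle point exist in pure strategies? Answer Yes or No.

Row minima: Port → 2, Border → 6, Airport → 9; maximin = 9.
Column maxima: East → 9, West → 9; minimax = 9.
maximin = minimax = 9, so a saddle point exists.

Yes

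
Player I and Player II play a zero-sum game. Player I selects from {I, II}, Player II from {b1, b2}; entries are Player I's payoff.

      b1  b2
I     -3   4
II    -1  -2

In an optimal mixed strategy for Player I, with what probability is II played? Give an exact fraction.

7/8

Row minima: I → -3, II → -2; maximin = -2.
Column maxima: b1 → -1, b2 → 4; minimax = -1.
-2 ≠ -1, so there is no saddle point; optimal play is mixed.
Let Player I play I with probability p. Expected payoff against b1: (-3)p + (-1)(1−p) = −2p − 1; against b2: 4p + (-2)(1−p) = 6p − 2.
Setting these equal: −2p − 1 = 6p − 2 ⇒ −8p = -1 ⇒ p = 1/8, and the value is (-2)·(1/8) − 1 = -5/4.
For Player II: with q = P(b1), equating I's and II's payoffs gives −7q + 4 = q − 2 ⇒ q = 3/4.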